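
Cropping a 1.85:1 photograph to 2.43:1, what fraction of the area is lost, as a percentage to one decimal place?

The width stays; only height is cut (since 2.43:1 is wider than 1.85:1).
Fraction kept = (1.850)/(2.430) ≈ 76.13%, so 23.87% is lost.

23.9%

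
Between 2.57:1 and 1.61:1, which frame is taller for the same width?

2.57 and 1.61; 2.57 > 1.61. The smaller width-to-height ratio is the taller frame.

1.61:1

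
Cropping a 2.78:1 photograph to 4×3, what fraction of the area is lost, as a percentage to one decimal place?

52.0%

4×3 is narrower than 2.78:1, so the crop keeps the full height and trims the width.
Fraction kept = (1.333)/(2.780) ≈ 47.96%, so 52.04% is lost.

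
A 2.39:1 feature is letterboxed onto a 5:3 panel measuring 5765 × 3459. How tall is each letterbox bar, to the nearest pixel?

523 px

2.39:1 (2.390) > 5:3 (1.667), so the feature fills the width.
The feature is 5765 / 2.390 ≈ 2412.13 px tall.
3459 − 2412.13 = 1046.87 px of bars (523.43 each).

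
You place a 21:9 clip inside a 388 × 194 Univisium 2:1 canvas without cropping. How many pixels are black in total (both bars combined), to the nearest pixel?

21:9 is wider than Univisium 2:1, so it spans the full width.
The clip is 388 × 9/21 ≈ 166.2857 px tall.
Black = 194 − 166.2857 = 27.7143 px.
Across the 388-px span: 27.7143 × 388 ≈ 10753 px.

10753 pixels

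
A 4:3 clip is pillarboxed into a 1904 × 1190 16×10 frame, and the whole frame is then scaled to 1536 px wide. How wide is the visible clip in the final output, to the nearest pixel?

1280 px

Fitted into 1904×1190, the clip spans the height; its width is 1190 × 4/3 ≈ 1586.67 px.
Resizing to 1536 px wide multiplies everything by 0.8067: 1586.67 → 1280.00 px.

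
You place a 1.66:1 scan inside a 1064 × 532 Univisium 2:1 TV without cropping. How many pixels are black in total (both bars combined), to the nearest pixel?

96228 pixels

1.66:1 is narrower than Univisium 2:1, so it spans the full height.
Content width = 532 × 1.660 ≈ 883.1200 px.
Leftover width: 1064 − 883.1200 = 180.8800 px.
Bar area = 180.8800 × 532 ≈ 96228 px.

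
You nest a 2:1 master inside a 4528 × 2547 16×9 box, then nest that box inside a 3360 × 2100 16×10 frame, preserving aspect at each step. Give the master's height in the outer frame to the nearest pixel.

2:1 in 4528×2547: fills the width, so the master is 4528.00 × 2264.00.
Second fit — the 16×9 canvas into 3360×2100 spans the width: 3360.00 × 1890.00 (×0.7420 from 4528×2547).
So the master's height is 2264.00 × 0.7420 ≈ 1680.00.

1680 px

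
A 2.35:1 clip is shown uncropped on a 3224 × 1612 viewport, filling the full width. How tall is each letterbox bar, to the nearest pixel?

120 px

That makes the image 1371.91 px tall (3224 / 2.350).
1612 − 1371.91 = 240.09 px of bars (120.04 each).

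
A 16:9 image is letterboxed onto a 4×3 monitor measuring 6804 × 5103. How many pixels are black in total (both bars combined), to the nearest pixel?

8680203 pixels

16:9 is wider than 4×3, so it spans the full width.
That makes the image 3827.2500 px tall (6804 × 9/16).
Leftover height: 5103 − 3827.2500 = 1275.7500 px.
Bar area = 1275.7500 × 6804 ≈ 8680203 px.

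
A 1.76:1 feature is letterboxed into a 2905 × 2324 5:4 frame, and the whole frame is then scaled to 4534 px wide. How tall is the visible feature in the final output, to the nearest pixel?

2576 px

In the 2905×2324 frame the feature fills the width: height = 2905 / 1.760 ≈ 1650.57 px.
The frame scales by 4534/2905 = 1.5608; 1650.57 × 1.5608 ≈ 2576.14 px.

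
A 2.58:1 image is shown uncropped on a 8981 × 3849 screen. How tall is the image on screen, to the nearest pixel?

Since 2.580 > 2.333, the image is width-limited.
The image is 8981 / 2.580 ≈ 3481.01 px tall.

3481 px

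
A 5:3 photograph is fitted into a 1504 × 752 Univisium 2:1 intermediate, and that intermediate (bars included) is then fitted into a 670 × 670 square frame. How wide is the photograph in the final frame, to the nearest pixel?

Inside the 1504×752 canvas the photograph is height-limited at 1253.33 × 752.00.
Univisium 2:1 in 670×670: fills the width, so the intermediate becomes 670.00 × 335.00 — a scale of ×0.4455.
So the photograph's width is 1253.33 × 0.4455 ≈ 558.33.

558 px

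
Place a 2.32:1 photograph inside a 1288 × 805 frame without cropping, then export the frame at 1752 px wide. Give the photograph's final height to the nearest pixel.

Fitted into 1288×805, the photograph spans the width; its height is 1288 / 2.320 ≈ 555.17 px.
Scaling 1288 → 1752 is ×1.3602, so the height becomes 555.17 × 1.3602 ≈ 755.17 px.

755 px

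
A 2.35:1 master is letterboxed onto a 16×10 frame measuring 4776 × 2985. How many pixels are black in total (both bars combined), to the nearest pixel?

4549902 pixels

2.35:1 (2.350) > 16×10 (1.600), so the master fills the width.
Content height = 4776 / 2.350 ≈ 2032.3404 px.
Leftover height: 2985 − 2032.3404 = 952.6596 px.
Across the 4776-px span: 952.6596 × 4776 ≈ 4549902 px.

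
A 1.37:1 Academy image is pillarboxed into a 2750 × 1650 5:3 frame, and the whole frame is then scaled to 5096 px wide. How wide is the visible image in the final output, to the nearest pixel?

4189 px

At 2750×1650 the image is height-limited, so width = 1650 × 1.370 ≈ 2260.50 px.
Resizing to 5096 px wide multiplies everything by 1.8531: 2260.50 → 4188.91 px.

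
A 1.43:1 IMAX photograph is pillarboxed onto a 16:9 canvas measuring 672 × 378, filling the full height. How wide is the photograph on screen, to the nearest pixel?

541 px

Content width = 378 × 1.430 ≈ 540.54 px.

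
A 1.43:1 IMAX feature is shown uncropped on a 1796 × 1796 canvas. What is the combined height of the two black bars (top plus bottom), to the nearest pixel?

540 px

1.43:1 IMAX (1.430) > 1:1 (1.000), so the feature fills the width.
That makes the image 1255.94 px tall (1796 / 1.430).
Black = 1796 − 1255.94 = 540.06 px.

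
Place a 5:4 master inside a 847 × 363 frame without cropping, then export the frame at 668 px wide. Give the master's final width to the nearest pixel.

358 px

In the 847×363 frame the master fills the height: width = 363 × 5/4 ≈ 453.75 px.
Resizing to 668 px wide multiplies everything by 0.7887: 453.75 → 357.86 px.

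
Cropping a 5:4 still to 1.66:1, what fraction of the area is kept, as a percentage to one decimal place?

75.3%

The width stays; only height is cut (since 1.66:1 is wider than 5:4).
(1.250)/(1.660) ≈ 0.753 of the area survives.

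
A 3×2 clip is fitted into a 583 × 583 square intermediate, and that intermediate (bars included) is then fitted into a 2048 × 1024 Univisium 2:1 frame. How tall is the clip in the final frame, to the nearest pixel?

3×2 in 583×583: fills the width, so the clip is 583.00 × 388.67.
square in 2048×1024: fills the height, so the intermediate becomes 1024.00 × 1024.00 — a scale of ×1.7564.
So the clip's height is 388.67 × 1.7564 ≈ 682.67.

683 px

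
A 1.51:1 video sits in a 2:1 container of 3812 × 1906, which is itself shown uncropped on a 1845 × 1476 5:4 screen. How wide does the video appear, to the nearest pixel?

1.51:1 in 3812×1906: fills the height, so the video is 2878.06 × 1906.00.
The 2:1 canvas is width-limited in 1845×1476, giving 1845.00 × 922.50; scale factor 0.4840.
The video scales with it: width 2878.06 × 0.4840 ≈ 1392.97.

1393 px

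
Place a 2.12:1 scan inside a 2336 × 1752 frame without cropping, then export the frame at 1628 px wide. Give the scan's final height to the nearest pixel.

At 2336×1752 the scan is width-limited, so height = 2336 / 2.120 ≈ 1101.89 px.
Scaling 2336 → 1628 is ×0.6969, so the height becomes 1101.89 × 0.6969 ≈ 767.92 px.

768 px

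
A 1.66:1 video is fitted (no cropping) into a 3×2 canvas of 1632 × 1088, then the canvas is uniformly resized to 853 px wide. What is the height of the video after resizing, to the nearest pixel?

At 1632×1088 the video is width-limited, so height = 1632 / 1.660 ≈ 983.13 px.
Resizing to 853 px wide multiplies everything by 0.5227: 983.13 → 513.86 px.

514 px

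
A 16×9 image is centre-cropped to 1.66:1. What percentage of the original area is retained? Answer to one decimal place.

1.66:1 is narrower than 16×9, so the crop keeps the full height and trims the width.
Fraction kept = (1.660)/(1.778) ≈ 93.38%.

93.4%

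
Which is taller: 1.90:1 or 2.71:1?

1.9 and 2.71; 2.71 > 1.9. The smaller width-to-height ratio is the taller frame.

1.90:1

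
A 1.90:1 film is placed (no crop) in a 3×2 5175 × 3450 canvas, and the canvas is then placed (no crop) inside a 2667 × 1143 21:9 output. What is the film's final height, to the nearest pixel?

902 px

Inside the 5175×3450 canvas the film is width-limited at 5175.00 × 2723.68.
The 3×2 canvas is height-limited in 2667×1143, giving 1714.50 × 1143.00; scale factor 0.3313.
Applying the same ×0.3313: 2723.68 → 902.37.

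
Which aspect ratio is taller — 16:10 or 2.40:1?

16:10 = 1.6 and 2.4; 2.4 > 1.6. The smaller width-to-height ratio is the taller frame.

16:10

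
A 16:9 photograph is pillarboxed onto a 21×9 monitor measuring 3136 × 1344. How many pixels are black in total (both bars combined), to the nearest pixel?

1003520 pixels

16:9 (1.778) < 21×9 (2.333), so the photograph fills the height.
Content width = 1344 × 16/9 ≈ 2389.3333 px.
Leftover width: 3136 − 2389.3333 = 746.6667 px.
That's 746.6667 × 1344 ≈ 1003520 black pixels.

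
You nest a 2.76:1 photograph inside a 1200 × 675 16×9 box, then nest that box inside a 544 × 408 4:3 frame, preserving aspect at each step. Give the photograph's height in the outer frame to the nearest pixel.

197 px

Inside the 1200×675 canvas the photograph is width-limited at 1200.00 × 434.78.
Second fit — the 16×9 canvas into 544×408 spans the width: 544.00 × 306.00 (×0.4533 from 1200×675).
Applying the same ×0.4533: 434.78 → 197.10.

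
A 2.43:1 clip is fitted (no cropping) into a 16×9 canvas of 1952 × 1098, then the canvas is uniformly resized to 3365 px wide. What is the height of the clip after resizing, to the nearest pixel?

In the 1952×1098 frame the clip fills the width: height = 1952 / 2.430 ≈ 803.29 px.
The frame scales by 3365/1952 = 1.7239; 803.29 × 1.7239 ≈ 1384.77 px.

1385 px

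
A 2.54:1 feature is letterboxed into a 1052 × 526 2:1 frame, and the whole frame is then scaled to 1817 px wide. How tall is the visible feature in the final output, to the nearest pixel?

In the 1052×526 frame the feature fills the width: height = 1052 / 2.540 ≈ 414.17 px.
Resizing to 1817 px wide multiplies everything by 1.7272: 414.17 → 715.35 px.

715 px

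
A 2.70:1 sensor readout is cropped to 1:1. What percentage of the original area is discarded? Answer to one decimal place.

Going from 2.70:1 to 1:1 means cutting width while keeping height.
Fraction kept = (1.000)/(2.700) ≈ 37.04%, so 62.96% is lost.

63.0%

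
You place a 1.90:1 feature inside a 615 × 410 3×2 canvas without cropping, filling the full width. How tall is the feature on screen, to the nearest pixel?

324 px

Content height = 615 / 1.900 ≈ 323.68 px.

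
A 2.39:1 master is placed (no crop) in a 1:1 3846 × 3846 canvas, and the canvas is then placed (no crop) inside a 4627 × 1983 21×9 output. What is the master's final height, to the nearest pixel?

2.39:1 in 3846×3846: fills the width, so the master is 3846.00 × 1609.21.
The 1:1 canvas is height-limited in 4627×1983, giving 1983.00 × 1983.00; scale factor 0.5156.
So the master's height is 1609.21 × 0.5156 ≈ 829.71.

830 px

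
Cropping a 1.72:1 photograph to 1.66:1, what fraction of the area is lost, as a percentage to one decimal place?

3.5%

1.66:1 is narrower than 1.72:1, so the crop keeps the full height and trims the width.
Area ratio = (1.660)/(1.720) = 96.51%; the remaining 3.49% is cropped out.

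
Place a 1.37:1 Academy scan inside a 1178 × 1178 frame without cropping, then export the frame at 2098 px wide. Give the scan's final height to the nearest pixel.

1531 px

In the 1178×1178 frame the scan fills the width: height = 1178 / 1.370 ≈ 859.85 px.
Scaling 1178 → 2098 is ×1.7810, so the height becomes 859.85 × 1.7810 ≈ 1531.39 px.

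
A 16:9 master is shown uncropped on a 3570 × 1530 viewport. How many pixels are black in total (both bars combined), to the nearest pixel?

1300500 pixels

16:9 (1.778) < 21×9 (2.333), so the master fills the height.
That makes the image 2720.0000 px wide (1530 × 16/9).
3570 − 2720.0000 = 850.0000 px of bars.
Across the 1530-px span: 850.0000 × 1530 ≈ 1300500 px.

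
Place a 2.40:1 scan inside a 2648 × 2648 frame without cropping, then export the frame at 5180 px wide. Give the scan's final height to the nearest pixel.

2158 px

Fitted into 2648×2648, the scan spans the width; its height is 2648 / 2.400 ≈ 1103.33 px.
Resizing to 5180 px wide multiplies everything by 1.9562: 1103.33 → 2158.33 px.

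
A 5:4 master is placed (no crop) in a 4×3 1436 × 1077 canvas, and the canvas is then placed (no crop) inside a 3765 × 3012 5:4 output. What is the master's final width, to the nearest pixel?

5:4 in 1436×1077: fills the height, so the master is 1346.25 × 1077.00.
4×3 in 3765×3012: fills the width, so the intermediate becomes 3765.00 × 2823.75 — a scale of ×2.6219.
The master scales with it: width 1346.25 × 2.6219 ≈ 3529.69.

3530 px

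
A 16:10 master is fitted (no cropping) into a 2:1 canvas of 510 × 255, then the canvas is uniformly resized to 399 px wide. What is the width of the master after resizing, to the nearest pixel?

In the 510×255 frame the master fills the height: width = 255 × 16/10 ≈ 408.00 px.
Resizing to 399 px wide multiplies everything by 0.7824: 408.00 → 319.20 px.

319 px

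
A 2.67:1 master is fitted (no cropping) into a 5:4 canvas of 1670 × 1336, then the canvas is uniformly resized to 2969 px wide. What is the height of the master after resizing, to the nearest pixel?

1112 px

In the 1670×1336 frame the master fills the width: height = 1670 / 2.670 ≈ 625.47 px.
The frame scales by 2969/1670 = 1.7778; 625.47 × 1.7778 ≈ 1111.99 px.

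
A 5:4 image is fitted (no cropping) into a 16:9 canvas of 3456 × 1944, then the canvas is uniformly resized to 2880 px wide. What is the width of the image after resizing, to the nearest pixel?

Fitted into 3456×1944, the image spans the height; its width is 1944 × 5/4 ≈ 2430.00 px.
Scaling 3456 → 2880 is ×0.8333, so the width becomes 2430.00 × 0.8333 ≈ 2025.00 px.

2025 px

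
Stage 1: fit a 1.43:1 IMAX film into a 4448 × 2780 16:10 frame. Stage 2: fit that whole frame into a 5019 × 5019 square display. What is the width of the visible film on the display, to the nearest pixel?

1.43:1 IMAX in 4448×2780: fills the height, so the film is 3975.40 × 2780.00.
Second fit — the 16:10 canvas into 5019×5019 spans the width: 5019.00 × 3136.88 (×1.1284 from 4448×2780).
Applying the same ×1.1284: 3975.40 → 4485.73.

4486 px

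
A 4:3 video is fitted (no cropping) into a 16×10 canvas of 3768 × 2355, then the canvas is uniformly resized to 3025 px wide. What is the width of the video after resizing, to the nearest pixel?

Fitted into 3768×2355, the video spans the height; its width is 2355 × 4/3 ≈ 3140.00 px.
Resizing to 3025 px wide multiplies everything by 0.8028: 3140.00 → 2520.83 px.

2521 px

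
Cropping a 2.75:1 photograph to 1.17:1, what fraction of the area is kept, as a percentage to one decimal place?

The height stays; only width is cut (since 1.17:1 is narrower than 2.75:1).
(1.170)/(2.750) ≈ 0.425 of the area survives.

42.5%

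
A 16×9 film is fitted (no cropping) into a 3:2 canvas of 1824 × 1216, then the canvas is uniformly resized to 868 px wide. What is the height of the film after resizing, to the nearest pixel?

488 px

Fitted into 1824×1216, the film spans the width; its height is 1824 × 9/16 ≈ 1026.00 px.
Resizing to 868 px wide multiplies everything by 0.4759: 1026.00 → 488.25 px.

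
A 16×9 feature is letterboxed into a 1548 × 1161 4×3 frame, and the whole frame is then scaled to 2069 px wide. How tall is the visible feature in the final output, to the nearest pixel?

Fitted into 1548×1161, the feature spans the width; its height is 1548 × 9/16 ≈ 870.75 px.
Scaling 1548 → 2069 is ×1.3366, so the height becomes 870.75 × 1.3366 ≈ 1163.81 px.

1164 px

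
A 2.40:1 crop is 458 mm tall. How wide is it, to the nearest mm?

Width = 458 × 2.400 = 1099.20.

1099 mm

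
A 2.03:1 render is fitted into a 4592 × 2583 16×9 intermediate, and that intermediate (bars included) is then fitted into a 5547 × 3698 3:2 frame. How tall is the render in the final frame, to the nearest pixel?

First fit — 2.03:1 into 4592×2583 spans the width: 4592.00 × 2262.07.
Second fit — the 16×9 canvas into 5547×3698 spans the width: 5547.00 × 3120.19 (×1.2080 from 4592×2583).
Applying the same ×1.2080: 2262.07 → 2732.51.

2733 px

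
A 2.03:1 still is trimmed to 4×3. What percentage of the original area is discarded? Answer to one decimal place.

34.3%

The height stays; only width is cut (since 4×3 is narrower than 2.03:1).
Fraction kept = (1.333)/(2.030) ≈ 65.68%, so 34.32% is lost.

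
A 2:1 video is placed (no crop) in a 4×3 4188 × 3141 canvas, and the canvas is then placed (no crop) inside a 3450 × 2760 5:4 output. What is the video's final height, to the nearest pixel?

2:1 in 4188×3141: fills the width, so the video is 4188.00 × 2094.00.
The 4×3 canvas is width-limited in 3450×2760, giving 3450.00 × 2587.50; scale factor 0.8238.
So the video's height is 2094.00 × 0.8238 ≈ 1725.00.

1725 px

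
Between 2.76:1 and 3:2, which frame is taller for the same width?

2.76 and 3:2 = 1.5; 2.76 > 1.5. The smaller width-to-height ratio is the taller frame.

3:2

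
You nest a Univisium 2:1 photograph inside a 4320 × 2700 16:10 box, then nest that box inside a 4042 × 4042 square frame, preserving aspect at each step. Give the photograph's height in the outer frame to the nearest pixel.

2021 px

First fit — Univisium 2:1 into 4320×2700 spans the width: 4320.00 × 2160.00.
16:10 in 4042×4042: fills the width, so the intermediate becomes 4042.00 × 2526.25 — a scale of ×0.9356.
Applying the same ×0.9356: 2160.00 → 2021.00.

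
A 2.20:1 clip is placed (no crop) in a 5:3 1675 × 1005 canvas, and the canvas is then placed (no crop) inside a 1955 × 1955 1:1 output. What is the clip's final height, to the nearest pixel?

889 px

2.20:1 in 1675×1005: fills the width, so the clip is 1675.00 × 761.36.
5:3 in 1955×1955: fills the width, so the intermediate becomes 1955.00 × 1173.00 — a scale of ×1.1672.
The clip scales with it: height 761.36 × 1.1672 ≈ 888.64.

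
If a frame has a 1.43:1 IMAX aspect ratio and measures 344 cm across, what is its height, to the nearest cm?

241 cm

At 1.43:1 IMAX, 344 / 1.430 ≈ 240.56.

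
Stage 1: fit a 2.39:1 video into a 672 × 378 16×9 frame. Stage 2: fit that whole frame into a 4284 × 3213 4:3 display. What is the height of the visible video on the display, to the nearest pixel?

2.39:1 in 672×378: fills the width, so the video is 672.00 × 281.17.
Second fit — the 16×9 canvas into 4284×3213 spans the width: 4284.00 × 2409.75 (×6.3750 from 672×378).
Applying the same ×6.3750: 281.17 → 1792.47.

1792 px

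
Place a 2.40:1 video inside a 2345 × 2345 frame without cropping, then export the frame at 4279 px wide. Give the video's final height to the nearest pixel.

1783 px

Fitted into 2345×2345, the video spans the width; its height is 2345 / 2.400 ≈ 977.08 px.
Scaling 2345 → 4279 is ×1.8247, so the height becomes 977.08 × 1.8247 ≈ 1782.92 px.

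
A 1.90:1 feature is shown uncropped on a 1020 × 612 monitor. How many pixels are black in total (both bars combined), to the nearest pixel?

1.90:1 (1.900) > 5:3 (1.667), so the feature fills the width.
The feature is 1020 / 1.900 ≈ 536.8421 px tall.
Black = 612 − 536.8421 = 75.1579 px.
Across the 1020-px span: 75.1579 × 1020 ≈ 76661 px.

76661 pixels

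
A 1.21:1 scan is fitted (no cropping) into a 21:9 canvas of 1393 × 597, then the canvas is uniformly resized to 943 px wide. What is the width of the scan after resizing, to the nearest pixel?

Fitted into 1393×597, the scan spans the height; its width is 597 × 1.210 ≈ 722.37 px.
Resizing to 943 px wide multiplies everything by 0.6770: 722.37 → 489.01 px.

489 px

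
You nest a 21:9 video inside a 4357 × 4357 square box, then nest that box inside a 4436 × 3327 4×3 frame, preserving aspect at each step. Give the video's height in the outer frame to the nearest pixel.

Inside the 4357×4357 canvas the video is width-limited at 4357.00 × 1867.29.
Second fit — the square canvas into 4436×3327 spans the height: 3327.00 × 3327.00 (×0.7636 from 4357×4357).
So the video's height is 1867.29 × 0.7636 ≈ 1425.86.

1426 px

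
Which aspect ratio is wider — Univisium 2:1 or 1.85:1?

Univisium 2:1

Univisium 2:1 = 2 and 1.85; 2 > 1.85.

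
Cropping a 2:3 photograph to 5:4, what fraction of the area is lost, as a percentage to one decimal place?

Going from 2:3 to 5:4 means cutting height while keeping width.
Fraction kept = (0.667)/(1.250) ≈ 53.33%, so 46.67% is lost.

46.7%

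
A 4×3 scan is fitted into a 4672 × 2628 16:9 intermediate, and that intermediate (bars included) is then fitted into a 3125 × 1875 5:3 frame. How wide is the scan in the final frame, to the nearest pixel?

2344 px

4×3 in 4672×2628: fills the height, so the scan is 3504.00 × 2628.00.
16:9 in 3125×1875: fills the width, so the intermediate becomes 3125.00 × 1757.81 — a scale of ×0.6689.
Applying the same ×0.6689: 3504.00 → 2343.75.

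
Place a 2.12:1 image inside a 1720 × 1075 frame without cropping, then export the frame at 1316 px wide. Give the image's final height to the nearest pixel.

In the 1720×1075 frame the image fills the width: height = 1720 / 2.120 ≈ 811.32 px.
Scaling 1720 → 1316 is ×0.7651, so the height becomes 811.32 × 0.7651 ≈ 620.75 px.

621 px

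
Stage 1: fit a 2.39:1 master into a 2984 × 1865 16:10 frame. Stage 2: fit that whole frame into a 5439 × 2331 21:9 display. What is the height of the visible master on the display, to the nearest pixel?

Inside the 2984×1865 canvas the master is width-limited at 2984.00 × 1248.54.
The 16:10 canvas is height-limited in 5439×2331, giving 3729.60 × 2331.00; scale factor 1.2499.
Applying the same ×1.2499: 1248.54 → 1560.50.

1561 px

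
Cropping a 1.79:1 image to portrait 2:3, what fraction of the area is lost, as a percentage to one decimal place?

62.8%

The height stays; only width is cut (since portrait 2:3 is narrower than 1.79:1).
(0.667)/(1.790) ≈ 0.372 of the area survives, leaving 62.76% discarded.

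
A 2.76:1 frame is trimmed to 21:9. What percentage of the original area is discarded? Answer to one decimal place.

Going from 2.76:1 to 21:9 means cutting width while keeping height.
Area ratio = (2.333)/(2.760) = 84.54%; the remaining 15.46% is cropped out.

15.5%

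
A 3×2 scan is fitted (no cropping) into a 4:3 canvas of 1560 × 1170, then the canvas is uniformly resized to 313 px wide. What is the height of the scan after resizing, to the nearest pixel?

209 px

In the 1560×1170 frame the scan fills the width: height = 1560 × 2/3 ≈ 1040.00 px.
The frame scales by 313/1560 = 0.2006; 1040.00 × 0.2006 ≈ 208.67 px.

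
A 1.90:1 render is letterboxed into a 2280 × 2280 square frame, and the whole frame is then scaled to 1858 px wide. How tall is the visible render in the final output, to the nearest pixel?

At 2280×2280 the render is width-limited, so height = 2280 / 1.900 ≈ 1200.00 px.
Scaling 2280 → 1858 is ×0.8149, so the height becomes 1200.00 × 0.8149 ≈ 977.89 px.

978 px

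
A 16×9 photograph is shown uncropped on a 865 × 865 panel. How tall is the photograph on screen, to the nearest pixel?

487 px

Since 1.778 > 1.000, the photograph is width-limited.
Content height = 865 × 9/16 ≈ 486.56 px.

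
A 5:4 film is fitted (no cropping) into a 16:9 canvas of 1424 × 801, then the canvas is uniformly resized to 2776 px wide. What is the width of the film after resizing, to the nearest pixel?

Fitted into 1424×801, the film spans the height; its width is 801 × 5/4 ≈ 1001.25 px.
Resizing to 2776 px wide multiplies everything by 1.9494: 1001.25 → 1951.88 px.

1952 px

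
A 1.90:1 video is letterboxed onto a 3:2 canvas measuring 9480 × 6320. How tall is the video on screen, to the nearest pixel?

1.90:1 (1.900) > 3:2 (1.500), so the video fills the width.
The video is 9480 / 1.900 ≈ 4989.47 px tall.

4989 px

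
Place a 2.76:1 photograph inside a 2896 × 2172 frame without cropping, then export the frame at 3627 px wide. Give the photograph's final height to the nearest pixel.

1314 px

Fitted into 2896×2172, the photograph spans the width; its height is 2896 / 2.760 ≈ 1049.28 px.
Resizing to 3627 px wide multiplies everything by 1.2524: 1049.28 → 1314.13 px.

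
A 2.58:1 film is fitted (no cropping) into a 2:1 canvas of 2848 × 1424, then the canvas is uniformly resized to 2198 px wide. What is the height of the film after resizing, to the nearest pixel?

Fitted into 2848×1424, the film spans the width; its height is 2848 / 2.580 ≈ 1103.88 px.
Resizing to 2198 px wide multiplies everything by 0.7718: 1103.88 → 851.94 px.

852 px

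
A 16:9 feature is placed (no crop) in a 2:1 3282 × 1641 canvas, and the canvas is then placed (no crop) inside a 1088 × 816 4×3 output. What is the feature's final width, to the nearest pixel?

Inside the 3282×1641 canvas the feature is height-limited at 2917.33 × 1641.00.
2:1 in 1088×816: fills the width, so the intermediate becomes 1088.00 × 544.00 — a scale of ×0.3315.
So the feature's width is 2917.33 × 0.3315 ≈ 967.11.

967 px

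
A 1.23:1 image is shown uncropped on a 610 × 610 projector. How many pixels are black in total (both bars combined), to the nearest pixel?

Since 1.230 > 1.000, the image is width-limited.
That makes the image 495.9350 px tall (610 / 1.230).
Black = 610 − 495.9350 = 114.0650 px.
That's 114.0650 × 610 ≈ 69580 black pixels.

69580 pixels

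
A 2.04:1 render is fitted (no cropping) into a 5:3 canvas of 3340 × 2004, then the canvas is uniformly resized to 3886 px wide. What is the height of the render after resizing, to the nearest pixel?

At 3340×2004 the render is width-limited, so height = 3340 / 2.040 ≈ 1637.25 px.
Resizing to 3886 px wide multiplies everything by 1.1635: 1637.25 → 1904.90 px.

1905 px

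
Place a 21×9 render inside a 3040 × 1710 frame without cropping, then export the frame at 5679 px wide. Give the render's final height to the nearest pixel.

Fitted into 3040×1710, the render spans the width; its height is 3040 × 9/21 ≈ 1302.86 px.
The frame scales by 5679/3040 = 1.8681; 1302.86 × 1.8681 ≈ 2433.86 px.

2434 px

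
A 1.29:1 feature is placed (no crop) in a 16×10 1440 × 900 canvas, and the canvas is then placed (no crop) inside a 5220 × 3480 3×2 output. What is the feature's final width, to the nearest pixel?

First fit — 1.29:1 into 1440×900 spans the height: 1161.00 × 900.00.
16×10 in 5220×3480: fills the width, so the intermediate becomes 5220.00 × 3262.50 — a scale of ×3.6250.
The feature scales with it: width 1161.00 × 3.6250 ≈ 4208.62.

4209 px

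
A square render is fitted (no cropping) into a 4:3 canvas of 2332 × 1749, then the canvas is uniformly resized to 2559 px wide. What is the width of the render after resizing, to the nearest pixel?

In the 2332×1749 frame the render fills the height: width = 1749 × 1/1 ≈ 1749.00 px.
Resizing to 2559 px wide multiplies everything by 1.0973: 1749.00 → 1919.25 px.

1919 px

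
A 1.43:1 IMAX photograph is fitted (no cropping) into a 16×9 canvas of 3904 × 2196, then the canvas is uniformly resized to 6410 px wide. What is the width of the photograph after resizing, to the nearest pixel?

5156 px

Fitted into 3904×2196, the photograph spans the height; its width is 2196 × 1.430 ≈ 3140.28 px.
Scaling 3904 → 6410 is ×1.6419, so the width becomes 3140.28 × 1.6419 ≈ 5156.04 px.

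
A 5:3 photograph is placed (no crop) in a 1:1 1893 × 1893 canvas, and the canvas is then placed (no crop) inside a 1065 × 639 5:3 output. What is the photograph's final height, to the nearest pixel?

5:3 in 1893×1893: fills the width, so the photograph is 1893.00 × 1135.80.
The 1:1 canvas is height-limited in 1065×639, giving 639.00 × 639.00; scale factor 0.3376.
Applying the same ×0.3376: 1135.80 → 383.40.

383 px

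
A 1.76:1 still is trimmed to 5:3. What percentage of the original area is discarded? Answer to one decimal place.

5:3 is narrower than 1.76:1, so the crop keeps the full height and trims the width.
Fraction kept = (1.667)/(1.760) ≈ 94.70%, so 5.30% is lost.

5.3%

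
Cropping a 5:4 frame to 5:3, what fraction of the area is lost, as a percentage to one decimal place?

Going from 5:4 to 5:3 means cutting height while keeping width.
(1.250)/(1.667) ≈ 0.750 of the area survives, leaving 25.00% discarded.

25.0%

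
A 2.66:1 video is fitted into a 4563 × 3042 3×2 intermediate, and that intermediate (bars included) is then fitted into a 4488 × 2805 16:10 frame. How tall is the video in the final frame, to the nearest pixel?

1582 px

First fit — 2.66:1 into 4563×3042 spans the width: 4563.00 × 1715.41.
The 3×2 canvas is height-limited in 4488×2805, giving 4207.50 × 2805.00; scale factor 0.9221.
The video scales with it: height 1715.41 × 0.9221 ≈ 1581.77.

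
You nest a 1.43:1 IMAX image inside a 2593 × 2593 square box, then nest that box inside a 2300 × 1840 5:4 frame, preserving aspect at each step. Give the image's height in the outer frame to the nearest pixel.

1287 px

1.43:1 IMAX in 2593×2593: fills the width, so the image is 2593.00 × 1813.29.
The square canvas is height-limited in 2300×1840, giving 1840.00 × 1840.00; scale factor 0.7096.
The image scales with it: height 1813.29 × 0.7096 ≈ 1286.71.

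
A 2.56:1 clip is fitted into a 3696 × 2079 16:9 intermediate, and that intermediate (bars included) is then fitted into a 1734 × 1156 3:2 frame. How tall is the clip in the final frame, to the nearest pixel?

677 px

2.56:1 in 3696×2079: fills the width, so the clip is 3696.00 × 1443.75.
The 16:9 canvas is width-limited in 1734×1156, giving 1734.00 × 975.38; scale factor 0.4692.
The clip scales with it: height 1443.75 × 0.4692 ≈ 677.34.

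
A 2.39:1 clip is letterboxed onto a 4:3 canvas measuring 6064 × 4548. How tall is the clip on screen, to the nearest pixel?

Since 2.390 > 1.333, the clip is width-limited.
Content height = 6064 / 2.390 ≈ 2537.24 px.

2537 px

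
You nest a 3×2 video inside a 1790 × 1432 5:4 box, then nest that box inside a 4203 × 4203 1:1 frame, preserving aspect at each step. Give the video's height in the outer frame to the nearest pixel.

2802 px

3×2 in 1790×1432: fills the width, so the video is 1790.00 × 1193.33.
Second fit — the 5:4 canvas into 4203×4203 spans the width: 4203.00 × 3362.40 (×2.3480 from 1790×1432).
Applying the same ×2.3480: 1193.33 → 2802.00.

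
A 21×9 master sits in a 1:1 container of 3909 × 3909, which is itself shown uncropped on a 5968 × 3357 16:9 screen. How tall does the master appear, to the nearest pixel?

Inside the 3909×3909 canvas the master is width-limited at 3909.00 × 1675.29.
1:1 in 5968×3357: fills the height, so the intermediate becomes 3357.00 × 3357.00 — a scale of ×0.8588.
The master scales with it: height 1675.29 × 0.8588 ≈ 1438.71.

1439 px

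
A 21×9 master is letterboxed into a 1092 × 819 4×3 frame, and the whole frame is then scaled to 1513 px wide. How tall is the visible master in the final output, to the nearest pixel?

648 px

At 1092×819 the master is width-limited, so height = 1092 × 9/21 ≈ 468.00 px.
Resizing to 1513 px wide multiplies everything by 1.3855: 468.00 → 648.43 px.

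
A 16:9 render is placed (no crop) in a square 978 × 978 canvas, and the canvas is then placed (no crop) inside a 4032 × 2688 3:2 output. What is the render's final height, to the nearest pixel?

Inside the 978×978 canvas the render is width-limited at 978.00 × 550.12.
Second fit — the square canvas into 4032×2688 spans the height: 2688.00 × 2688.00 (×2.7485 from 978×978).
So the render's height is 550.12 × 2.7485 ≈ 1512.00.

1512 px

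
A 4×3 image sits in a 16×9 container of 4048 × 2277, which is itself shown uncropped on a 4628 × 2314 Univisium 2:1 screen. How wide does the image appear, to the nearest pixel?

3085 px

Inside the 4048×2277 canvas the image is height-limited at 3036.00 × 2277.00.
Second fit — the 16×9 canvas into 4628×2314 spans the height: 4113.78 × 2314.00 (×1.0162 from 4048×2277).
The image scales with it: width 3036.00 × 1.0162 ≈ 3085.33.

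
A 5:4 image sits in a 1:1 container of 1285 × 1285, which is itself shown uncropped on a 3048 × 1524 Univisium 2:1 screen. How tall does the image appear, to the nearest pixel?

1219 px

5:4 in 1285×1285: fills the width, so the image is 1285.00 × 1028.00.
Second fit — the 1:1 canvas into 3048×1524 spans the height: 1524.00 × 1524.00 (×1.1860 from 1285×1285).
Applying the same ×1.1860: 1028.00 → 1219.20.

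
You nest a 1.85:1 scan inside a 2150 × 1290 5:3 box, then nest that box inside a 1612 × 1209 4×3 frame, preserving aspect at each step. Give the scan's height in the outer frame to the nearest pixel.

Inside the 2150×1290 canvas the scan is width-limited at 2150.00 × 1162.16.
The 5:3 canvas is width-limited in 1612×1209, giving 1612.00 × 967.20; scale factor 0.7498.
So the scan's height is 1162.16 × 0.7498 ≈ 871.35.

871 px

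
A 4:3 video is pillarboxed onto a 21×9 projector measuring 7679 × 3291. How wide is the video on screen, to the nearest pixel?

4:3 (1.333) < 21×9 (2.333), so the video fills the height.
That makes the image 4388.00 px wide (3291 × 4/3).

4388 px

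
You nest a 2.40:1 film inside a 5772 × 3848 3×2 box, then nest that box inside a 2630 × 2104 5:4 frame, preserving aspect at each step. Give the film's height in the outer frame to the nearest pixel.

First fit — 2.40:1 into 5772×3848 spans the width: 5772.00 × 2405.00.
Second fit — the 3×2 canvas into 2630×2104 spans the width: 2630.00 × 1753.33 (×0.4556 from 5772×3848).
The film scales with it: height 2405.00 × 0.4556 ≈ 1095.83.

1096 px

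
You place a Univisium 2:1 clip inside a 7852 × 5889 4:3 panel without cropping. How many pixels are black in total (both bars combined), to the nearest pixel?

Univisium 2:1 (2.000) > 4:3 (1.333), so the clip fills the width.
Content height = 7852 × 1/2 ≈ 3926.0000 px.
Leftover height: 5889 − 3926.0000 = 1963.0000 px.
Bar area = 1963.0000 × 7852 ≈ 15413476 px.

15413476 pixels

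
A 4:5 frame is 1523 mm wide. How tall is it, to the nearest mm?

Height = 1523 / 4 × 5 = 1903.75.

1904 mm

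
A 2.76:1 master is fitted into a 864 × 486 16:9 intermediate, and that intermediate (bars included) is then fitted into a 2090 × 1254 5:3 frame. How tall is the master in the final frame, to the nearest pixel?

757 px

Inside the 864×486 canvas the master is width-limited at 864.00 × 313.04.
16:9 in 2090×1254: fills the width, so the intermediate becomes 2090.00 × 1175.62 — a scale of ×2.4190.
The master scales with it: height 313.04 × 2.4190 ≈ 757.25.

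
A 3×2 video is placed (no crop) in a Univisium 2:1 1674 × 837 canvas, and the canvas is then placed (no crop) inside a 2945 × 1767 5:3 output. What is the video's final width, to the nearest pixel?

2209 px

Inside the 1674×837 canvas the video is height-limited at 1255.50 × 837.00.
The Univisium 2:1 canvas is width-limited in 2945×1767, giving 2945.00 × 1472.50; scale factor 1.7593.
Applying the same ×1.7593: 1255.50 → 2208.75.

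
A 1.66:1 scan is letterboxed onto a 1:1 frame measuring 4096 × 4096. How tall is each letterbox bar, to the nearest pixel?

Since 1.660 > 1.000, the scan is width-limited.
Content height = 4096 / 1.660 ≈ 2467.47 px.
4096 − 2467.47 = 1628.53 px of bars (814.27 each).

814 px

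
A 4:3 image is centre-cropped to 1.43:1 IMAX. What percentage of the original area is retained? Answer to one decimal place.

93.2%

The width stays; only height is cut (since 1.43:1 IMAX is wider than 4:3).
Area ratio = (1.333)/(1.430) = 93.24% retained.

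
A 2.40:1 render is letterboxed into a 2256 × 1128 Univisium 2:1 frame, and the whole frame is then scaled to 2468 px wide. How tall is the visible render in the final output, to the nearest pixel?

1028 px

In the 2256×1128 frame the render fills the width: height = 2256 / 2.400 ≈ 940.00 px.
Resizing to 2468 px wide multiplies everything by 1.0940: 940.00 → 1028.33 px.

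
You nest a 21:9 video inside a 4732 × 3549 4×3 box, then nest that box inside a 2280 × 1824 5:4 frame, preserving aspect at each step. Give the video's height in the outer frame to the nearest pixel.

977 px

21:9 in 4732×3549: fills the width, so the video is 4732.00 × 2028.00.
Second fit — the 4×3 canvas into 2280×1824 spans the width: 2280.00 × 1710.00 (×0.4818 from 4732×3549).
So the video's height is 2028.00 × 0.4818 ≈ 977.14.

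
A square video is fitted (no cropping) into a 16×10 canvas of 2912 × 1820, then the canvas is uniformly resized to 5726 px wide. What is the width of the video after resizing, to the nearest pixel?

In the 2912×1820 frame the video fills the height: width = 1820 × 1/1 ≈ 1820.00 px.
Scaling 2912 → 5726 is ×1.9663, so the width becomes 1820.00 × 1.9663 ≈ 3578.75 px.

3579 px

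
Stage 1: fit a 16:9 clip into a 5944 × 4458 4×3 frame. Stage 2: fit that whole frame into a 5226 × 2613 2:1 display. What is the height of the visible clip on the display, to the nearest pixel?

1960 px

Inside the 5944×4458 canvas the clip is width-limited at 5944.00 × 3343.50.
The 4×3 canvas is height-limited in 5226×2613, giving 3484.00 × 2613.00; scale factor 0.5861.
So the clip's height is 3343.50 × 0.5861 ≈ 1959.75.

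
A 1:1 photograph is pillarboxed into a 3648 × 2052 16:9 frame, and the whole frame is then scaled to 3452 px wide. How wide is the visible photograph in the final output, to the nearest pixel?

1942 px

In the 3648×2052 frame the photograph fills the height: width = 2052 × 1/1 ≈ 2052.00 px.
Scaling 3648 → 3452 is ×0.9463, so the width becomes 2052.00 × 0.9463 ≈ 1941.75 px.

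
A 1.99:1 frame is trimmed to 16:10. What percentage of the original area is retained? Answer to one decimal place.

80.4%

16:10 is narrower than 1.99:1, so the crop keeps the full height and trims the width.
Area ratio = (1.600)/(1.990) = 80.40% retained.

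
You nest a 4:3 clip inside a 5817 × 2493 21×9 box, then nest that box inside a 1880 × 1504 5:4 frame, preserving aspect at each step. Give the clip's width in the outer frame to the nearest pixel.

1074 px

First fit — 4:3 into 5817×2493 spans the height: 3324.00 × 2493.00.
21×9 in 1880×1504: fills the width, so the intermediate becomes 1880.00 × 805.71 — a scale of ×0.3232.
So the clip's width is 3324.00 × 0.3232 ≈ 1074.29.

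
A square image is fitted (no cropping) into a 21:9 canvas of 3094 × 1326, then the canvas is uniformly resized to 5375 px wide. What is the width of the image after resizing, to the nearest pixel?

2304 px

Fitted into 3094×1326, the image spans the height; its width is 1326 × 1/1 ≈ 1326.00 px.
Resizing to 5375 px wide multiplies everything by 1.7372: 1326.00 → 2303.57 px.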